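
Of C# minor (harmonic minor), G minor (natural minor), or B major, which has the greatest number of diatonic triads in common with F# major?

Triads of F# major: F# major (I), G# minor (ii), A# minor (iii), B major (IV), C# major (V), D# minor (vi), E# diminished (vii°).
C# minor (harmonic minor) shares 0: none.
G minor (natural minor) shares 0: none.
B major shares 4: F#, G#m, B, D#m.
The most common triads (4) are shared with B major.

B major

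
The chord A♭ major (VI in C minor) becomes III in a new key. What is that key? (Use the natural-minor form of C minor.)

F minor

The numeral III denotes a major triad on scale degree 3. With A♭ on degree 3, the tonic of the new key is F.
Degree 3 carries a major triad in natural-minor keys, so the destination is F minor.
Check: the diatonic triads of F minor (natural minor) are Fm (i), Gdim (ii°), A♭ (III), B♭m (iv), Cm (v), D♭ (VI), E♭ (VII) — A♭ major is indeed III.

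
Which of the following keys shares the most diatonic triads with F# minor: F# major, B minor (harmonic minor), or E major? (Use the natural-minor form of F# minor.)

E major

Triads of F# minor (natural minor): F# minor (i), G# diminished (ii°), A major (III), B minor (iv), C# minor (v), D major (VI), E major (VII).
F# major shares 0: none.
B minor (harmonic minor) shares 1: Bm.
E major shares 4: F#m, A, C#m, E.
The most common triads (4) are shared with E major.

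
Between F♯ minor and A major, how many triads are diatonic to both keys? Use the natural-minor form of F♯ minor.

Diatonic triads of F♯ minor (natural minor): F♯ minor (i), G♯ diminished (ii°), A major (III), B minor (iv), C♯ minor (v), D major (VI), E major (VII).
Diatonic triads of A major: A major (I), B minor (ii), C♯ minor (iii), D major (IV), E major (V), F♯ minor (vi), G♯ diminished (vii°).
Matching root and quality in both lists: F♯ minor, G♯ diminished, A major, B minor, C♯ minor, D major, E major.
That gives 7 common triads.

7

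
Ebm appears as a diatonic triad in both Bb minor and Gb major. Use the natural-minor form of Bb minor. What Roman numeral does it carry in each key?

The scale of Bb minor (natural minor) is Bb C Db Eb F Gb Ab; Eb is degree 4, and the triad built there (Eb-Gb-Bb) is minor, so it is iv.
The scale of Gb major is Gb Ab Bb Cb Db Eb F; Eb is degree 6, and the triad built there (Eb-Gb-Bb) is minor, so it is vi.

iv in Bb minor; vi in Gb major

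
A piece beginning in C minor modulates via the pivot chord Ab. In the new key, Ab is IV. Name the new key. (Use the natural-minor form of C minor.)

The numeral IV denotes a major triad on scale degree 4. With Ab on degree 4, the tonic of the new key is Eb.
Degree 4 carries a major triad in major keys, so the destination is Eb major.
Check: the diatonic triads of Eb major are Eb (I), Fm (ii), Gm (iii), Ab (IV), Bb (V), Cm (vi), Ddim (vii°) — Ab is indeed IV.

Eb major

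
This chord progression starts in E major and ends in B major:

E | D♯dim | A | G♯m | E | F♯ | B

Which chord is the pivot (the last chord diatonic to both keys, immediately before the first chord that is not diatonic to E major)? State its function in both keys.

E — I in E major, IV in B major

Chords diatonic to E major: E, F♯m, G♯m, A, B, C♯m, D♯dim.
Reading the progression, the first chord not in that set is F♯, so the modulation leaves E major there.
The chord immediately before F♯ is E, which is diatonic to both keys: I in E major and IV in B major.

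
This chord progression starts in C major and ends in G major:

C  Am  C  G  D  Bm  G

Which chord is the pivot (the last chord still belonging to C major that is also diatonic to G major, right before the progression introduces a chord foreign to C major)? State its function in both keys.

Chords diatonic to C major: C, Dm, Em, F, G, Am, Bdim.
Reading the progression, the first chord not in that set is D, so the modulation leaves C major there.
The chord immediately before D is G, which is diatonic to both keys: V in C major and I in G major.

G — V in C major, I in G major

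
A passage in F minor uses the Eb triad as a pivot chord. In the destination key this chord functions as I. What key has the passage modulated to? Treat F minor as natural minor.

The numeral I denotes a major triad on scale degree 1. With Eb on degree 1, the tonic of the new key is Eb.
Degree 1 carries a major triad in major keys, so the destination is Eb major.
Check: the diatonic triads of Eb major are Eb (I), Fm (ii), Gm (iii), Ab (IV), Bb (V), Cm (vi), Ddim (vii°) — Eb is indeed I.

Eb major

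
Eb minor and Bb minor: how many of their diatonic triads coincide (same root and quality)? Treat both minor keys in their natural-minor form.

Diatonic triads of Eb minor (natural minor): Ebm (i), Fdim (ii°), Gb (III), Abm (iv), Bbm (v), Cb (VI), Db (VII).
Diatonic triads of Bb minor (natural minor): Bbm (i), Cdim (ii°), Db (III), Ebm (iv), Fm (v), Gb (VI), Ab (VII).
Matching root and quality in both lists: Ebm, Gb, Bbm, Db.
That gives 4 common triads.

4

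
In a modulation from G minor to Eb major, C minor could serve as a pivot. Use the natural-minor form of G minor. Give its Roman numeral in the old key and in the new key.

iv in G minor; vi in Eb major

The scale of G minor (natural minor) is G A Bb C D Eb F; C is degree 4, and the triad built there (C-Eb-G) is minor, so it is iv.
The scale of Eb major is Eb F G Ab Bb C D; C is degree 6, and the triad built there (C-Eb-G) is minor, so it is vi.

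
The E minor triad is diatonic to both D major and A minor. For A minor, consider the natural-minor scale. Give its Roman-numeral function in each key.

ii in D major; v in A minor

The scale of D major is D E F# G A B C#; E is degree 2, and the triad built there (E-G-B) is minor, so it is ii.
The scale of A minor (natural minor) is A B C D E F G; E is degree 5, and the triad built there (E-G-B) is minor, so it is v.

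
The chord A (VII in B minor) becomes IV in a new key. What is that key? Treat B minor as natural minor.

E major

The numeral IV denotes a major triad on scale degree 4. With A on degree 4, the tonic of the new key is E.
Degree 4 carries a major triad in major keys, so the destination is E major.
Check: the diatonic triads of E major are E (I), F♯m (ii), G♯m (iii), A (IV), B (V), C♯m (vi), D♯dim (vii°) — A is indeed IV.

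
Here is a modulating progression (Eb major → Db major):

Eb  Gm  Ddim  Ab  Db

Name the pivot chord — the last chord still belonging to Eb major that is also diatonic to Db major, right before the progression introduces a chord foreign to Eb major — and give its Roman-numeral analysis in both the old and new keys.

Ab — IV in Eb major, V in Db major

Chords diatonic to Eb major: Eb, Fm, Gm, Ab, Bb, Cm, Ddim.
Reading the progression, the first chord not in that set is Db, so the modulation leaves Eb major there.
The chord immediately before Db is Ab, which is diatonic to both keys: IV in Eb major and V in Db major.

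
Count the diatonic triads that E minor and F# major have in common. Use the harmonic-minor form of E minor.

1

Diatonic triads of E minor (harmonic minor): Em (i), F#dim (ii°), Gaug (III+), Am (iv), B (V), C (VI), D#dim (vii°).
Diatonic triads of F# major: F# (I), G#m (ii), A#m (iii), B (IV), C# (V), D#m (vi), E#dim (vii°).
Matching root and quality in both lists: B.
That gives 1 common triad.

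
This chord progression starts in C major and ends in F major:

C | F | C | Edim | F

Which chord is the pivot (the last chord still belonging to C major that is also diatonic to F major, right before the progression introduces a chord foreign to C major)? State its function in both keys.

Chords diatonic to C major: C, Dm, Em, F, G, Am, Bdim.
Reading the progression, the first chord not in that set is Edim, so the modulation leaves C major there.
The chord immediately before Edim is C, which is diatonic to both keys: I in C major and V in F major.

C — I in C major, V in F major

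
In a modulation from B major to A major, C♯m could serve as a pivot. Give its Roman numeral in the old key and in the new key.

ii in B major; iii in A major

The scale of B major is B C♯ D♯ E F♯ G♯ A♯; C♯ is degree 2, and the triad built there (C♯-E-G♯) is minor, so it is ii.
The scale of A major is A B C♯ D E F♯ G♯; C♯ is degree 3, and the triad built there (C♯-E-G♯) is minor, so it is iii.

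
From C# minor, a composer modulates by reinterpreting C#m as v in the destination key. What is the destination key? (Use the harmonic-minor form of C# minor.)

F# minor

The numeral v denotes a minor triad on scale degree 5. With C# on degree 5, the tonic of the new key is F#.
Degree 5 carries a minor triad in natural-minor keys, so the destination is F# minor.
Check: the diatonic triads of F# minor (natural minor) are F#m (i), G#dim (ii°), A (III), Bm (iv), C#m (v), D (VI), E (VII) — C#m is indeed v.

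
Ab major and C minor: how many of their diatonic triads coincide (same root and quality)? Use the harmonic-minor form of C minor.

Diatonic triads of Ab major: Ab major (I), Bb minor (ii), C minor (iii), Db major (IV), Eb major (V), F minor (vi), G diminished (vii°).
Diatonic triads of C minor (harmonic minor): C minor (i), D diminished (ii°), Eb augmented (III+), F minor (iv), G major (V), Ab major (VI), B diminished (vii°).
Matching root and quality in both lists: Ab major, C minor, F minor.
That gives 3 common triads.

3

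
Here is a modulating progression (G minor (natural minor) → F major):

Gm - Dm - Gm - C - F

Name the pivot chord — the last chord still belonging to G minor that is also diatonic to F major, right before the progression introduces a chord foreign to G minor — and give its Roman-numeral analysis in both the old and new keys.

Gm — i in G minor, ii in F major

Chords diatonic to G minor: Gm, Adim, Bb, Cm, Dm, Eb, F.
Reading the progression, the first chord not in that set is C, so the modulation leaves G minor there.
The chord immediately before C is Gm, which is diatonic to both keys: i in G minor and ii in F major.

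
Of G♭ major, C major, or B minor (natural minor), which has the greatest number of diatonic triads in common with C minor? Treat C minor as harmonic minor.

C major

Triads of C minor (harmonic minor): C minor (i), D diminished (ii°), E♭ augmented (III+), F minor (iv), G major (V), A♭ major (VI), B diminished (vii°).
G♭ major shares 0: none.
C major shares 2: G, Bdim.
B minor (natural minor) shares 1: G.
The most common triads (2) are shared with C major.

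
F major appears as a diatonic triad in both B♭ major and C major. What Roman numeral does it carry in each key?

The scale of B♭ major is B♭ C D E♭ F G A; F is degree 5, and the triad built there (F-A-C) is major, so it is V.
The scale of C major is C D E F G A B; F is degree 4, and the triad built there (F-A-C) is major, so it is IV.

V in B♭ major; IV in C major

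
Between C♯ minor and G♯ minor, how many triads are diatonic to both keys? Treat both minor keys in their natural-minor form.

Diatonic triads of C♯ minor (natural minor): C♯m (i), D♯dim (ii°), E (III), F♯m (iv), G♯m (v), A (VI), B (VII).
Diatonic triads of G♯ minor (natural minor): G♯m (i), A♯dim (ii°), B (III), C♯m (iv), D♯m (v), E (VI), F♯ (VII).
Matching root and quality in both lists: C♯m, E, G♯m, B.
That gives 4 common triads.

4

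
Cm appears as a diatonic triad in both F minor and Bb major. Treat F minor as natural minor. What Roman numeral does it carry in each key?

v in F minor; ii in Bb major

The scale of F minor (natural minor) is F G Ab Bb C Db Eb; C is degree 5, and the triad built there (C-Eb-G) is minor, so it is v.
The scale of Bb major is Bb C D Eb F G A; C is degree 2, and the triad built there (C-Eb-G) is minor, so it is ii.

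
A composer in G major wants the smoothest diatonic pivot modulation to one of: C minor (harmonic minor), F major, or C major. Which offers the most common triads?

C major

Triads of G major: G (I), Am (ii), Bm (iii), C (IV), D (V), Em (vi), F#dim (vii°).
C minor (harmonic minor) shares 1: G.
F major shares 2: Am, C.
C major shares 4: G, Am, C, Em.
The most common triads (4) are shared with C major.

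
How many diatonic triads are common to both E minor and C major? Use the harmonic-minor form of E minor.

Diatonic triads of E minor (harmonic minor): Em (i), F#dim (ii°), Gaug (III+), Am (iv), B (V), C (VI), D#dim (vii°).
Diatonic triads of C major: C (I), Dm (ii), Em (iii), F (IV), G (V), Am (vi), Bdim (vii°).
Matching root and quality in both lists: Em, Am, C.
That gives 3 common triads.

3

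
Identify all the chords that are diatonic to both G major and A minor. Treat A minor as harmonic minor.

Am

Triads in G major: G (I), Am (ii), Bm (iii), C (IV), D (V), Em (vi), F#dim (vii°).
Triads in A minor (harmonic minor): Am (i), Bdim (ii°), Caug (III+), Dm (iv), E (V), F (VI), G#dim (vii°).
Shared triads with their functions: Am (ii in G major, i in A minor).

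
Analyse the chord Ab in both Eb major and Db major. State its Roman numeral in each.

IV in Eb major; V in Db major

The scale of Eb major is Eb F G Ab Bb C D; Ab is degree 4, and the triad built there (Ab-C-Eb) is major, so it is IV.
The scale of Db major is Db Eb F Gb Ab Bb C; Ab is degree 5, and the triad built there (Ab-C-Eb) is major, so it is V.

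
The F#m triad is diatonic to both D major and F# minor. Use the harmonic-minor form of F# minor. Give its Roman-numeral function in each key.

iii in D major; i in F# minor

The scale of D major is D E F# G A B C#; F# is degree 3, and the triad built there (F#-A-C#) is minor, so it is iii.
The scale of F# minor (harmonic minor) is F# G# A B C# D E#; F# is degree 1, and the triad built there (F#-A-C#) is minor, so it is i.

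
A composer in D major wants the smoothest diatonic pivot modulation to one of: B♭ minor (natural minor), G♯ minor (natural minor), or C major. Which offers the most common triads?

C major

Triads of D major: D (I), Em (ii), F♯m (iii), G (IV), A (V), Bm (vi), C♯dim (vii°).
B♭ minor (natural minor) shares 0: none.
G♯ minor (natural minor) shares 0: none.
C major shares 2: Em, G.
The most common triads (2) are shared with C major.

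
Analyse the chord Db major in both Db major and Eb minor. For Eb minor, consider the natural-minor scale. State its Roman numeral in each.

The scale of Db major is Db Eb F Gb Ab Bb C; Db is degree 1, and the triad built there (Db-F-Ab) is major, so it is I.
The scale of Eb minor (natural minor) is Eb F Gb Ab Bb Cb Db; Db is degree 7, and the triad built there (Db-F-Ab) is major, so it is VII.

I in Db major; VII in Eb minor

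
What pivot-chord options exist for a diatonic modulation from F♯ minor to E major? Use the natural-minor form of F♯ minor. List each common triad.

Triads in F♯ minor (natural minor): F♯m (i), G♯dim (ii°), A (III), Bm (iv), C♯m (v), D (VI), E (VII).
Triads in E major: E (I), F♯m (ii), G♯m (iii), A (IV), B (V), C♯m (vi), D♯dim (vii°).
Shared triads with their functions: F♯m (i in F♯ minor, ii in E major); A (III in F♯ minor, IV in E major); C♯m (v in F♯ minor, vi in E major); E (VII in F♯ minor, I in E major).

F♯m, A, C♯m, E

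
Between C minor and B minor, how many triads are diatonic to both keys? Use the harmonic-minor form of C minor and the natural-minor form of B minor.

Diatonic triads of C minor (harmonic minor): C minor (i), D diminished (ii°), Eb augmented (III+), F minor (iv), G major (V), Ab major (VI), B diminished (vii°).
Diatonic triads of B minor (natural minor): B minor (i), C# diminished (ii°), D major (III), E minor (iv), F# minor (v), G major (VI), A major (VII).
Matching root and quality in both lists: G major.
That gives 1 common triad.

1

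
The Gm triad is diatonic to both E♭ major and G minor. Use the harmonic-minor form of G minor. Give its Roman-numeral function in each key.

iii in E♭ major; i in G minor

The scale of E♭ major is E♭ F G A♭ B♭ C D; G is degree 3, and the triad built there (G-B♭-D) is minor, so it is iii.
The scale of G minor (harmonic minor) is G A B♭ C D E♭ F♯; G is degree 1, and the triad built there (G-B♭-D) is minor, so it is i.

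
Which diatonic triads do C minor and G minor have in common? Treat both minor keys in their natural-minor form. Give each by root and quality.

Triads in C minor (natural minor): Cm (i), Ddim (ii°), Eb (III), Fm (iv), Gm (v), Ab (VI), Bb (VII).
Triads in G minor (natural minor): Gm (i), Adim (ii°), Bb (III), Cm (iv), Dm (v), Eb (VI), F (VII).
Shared triads with their functions: Cm (i in C minor, iv in G minor); Eb (III in C minor, VI in G minor); Gm (v in C minor, i in G minor); Bb (VII in C minor, III in G minor).

Cm, Eb, Gm, Bb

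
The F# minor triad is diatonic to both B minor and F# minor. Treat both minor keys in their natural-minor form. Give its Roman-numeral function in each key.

The scale of B minor (natural minor) is B C# D E F# G A; F# is degree 5, and the triad built there (F#-A-C#) is minor, so it is v.
The scale of F# minor (natural minor) is F# G# A B C# D E; F# is degree 1, and the triad built there (F#-A-C#) is minor, so it is i.

v in B minor; i in F# minor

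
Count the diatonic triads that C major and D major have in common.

2

Diatonic triads of C major: C (I), Dm (ii), Em (iii), F (IV), G (V), Am (vi), Bdim (vii°).
Diatonic triads of D major: D (I), Em (ii), F#m (iii), G (IV), A (V), Bm (vi), C#dim (vii°).
Matching root and quality in both lists: Em, G.
That gives 2 common triads.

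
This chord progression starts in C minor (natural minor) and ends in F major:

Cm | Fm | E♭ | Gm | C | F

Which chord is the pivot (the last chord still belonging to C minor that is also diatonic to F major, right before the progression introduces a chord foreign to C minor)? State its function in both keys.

Gm — v in C minor, ii in F major

Chords diatonic to C minor: Cm, Ddim, E♭, Fm, Gm, A♭, B♭.
Reading the progression, the first chord not in that set is C, so the modulation leaves C minor there.
The chord immediately before C is Gm, which is diatonic to both keys: v in C minor and ii in F major.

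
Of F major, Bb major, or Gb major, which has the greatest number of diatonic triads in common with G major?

Triads of G major: G (I), Am (ii), Bm (iii), C (IV), D (V), Em (vi), F#dim (vii°).
F major shares 2: Am, C.
Bb major shares 0: none.
Gb major shares 0: none.
The most common triads (2) are shared with F major.

F major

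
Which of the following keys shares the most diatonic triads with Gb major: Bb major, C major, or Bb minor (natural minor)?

Triads of Gb major: Gb (I), Abm (ii), Bbm (iii), Cb (IV), Db (V), Ebm (vi), Fdim (vii°).
Bb major shares 0: none.
C major shares 0: none.
Bb minor (natural minor) shares 4: Gb, Bbm, Db, Ebm.
The most common triads (4) are shared with Bb minor.

Bb minor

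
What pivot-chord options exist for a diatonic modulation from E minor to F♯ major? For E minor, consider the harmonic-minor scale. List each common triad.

Triads in E minor (harmonic minor): E minor (i), F♯ diminished (ii°), G augmented (III+), A minor (iv), B major (V), C major (VI), D♯ diminished (vii°).
Triads in F♯ major: F♯ major (I), G♯ minor (ii), A♯ minor (iii), B major (IV), C♯ major (V), D♯ minor (vi), E♯ diminished (vii°).
Shared triads with their functions: B major (V in E minor, IV in F♯ major).

B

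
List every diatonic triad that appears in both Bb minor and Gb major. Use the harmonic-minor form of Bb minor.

Bbm, Ebm, Gb

Triads in Bb minor (harmonic minor): Bbm (i), Cdim (ii°), Dbaug (III+), Ebm (iv), F (V), Gb (VI), Adim (vii°).
Triads in Gb major: Gb (I), Abm (ii), Bbm (iii), Cb (IV), Db (V), Ebm (vi), Fdim (vii°).
Shared triads with their functions: Bbm (i in Bb minor, iii in Gb major); Ebm (iv in Bb minor, vi in Gb major); Gb (VI in Bb minor, I in Gb major).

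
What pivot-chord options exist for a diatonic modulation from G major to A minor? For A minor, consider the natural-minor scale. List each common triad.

G, Am, C, Em

Triads in G major: G (I), Am (ii), Bm (iii), C (IV), D (V), Em (vi), F♯dim (vii°).
Triads in A minor (natural minor): Am (i), Bdim (ii°), C (III), Dm (iv), Em (v), F (VI), G (VII).
Shared triads with their functions: G (I in G major, VII in A minor); Am (ii in G major, i in A minor); C (IV in G major, III in A minor); Em (vi in G major, v in A minor).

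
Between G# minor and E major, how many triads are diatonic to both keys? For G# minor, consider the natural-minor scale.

4

Diatonic triads of G# minor (natural minor): G#m (i), A#dim (ii°), B (III), C#m (iv), D#m (v), E (VI), F# (VII).
Diatonic triads of E major: E (I), F#m (ii), G#m (iii), A (IV), B (V), C#m (vi), D#dim (vii°).
Matching root and quality in both lists: G#m, B, C#m, E.
That gives 4 common triads.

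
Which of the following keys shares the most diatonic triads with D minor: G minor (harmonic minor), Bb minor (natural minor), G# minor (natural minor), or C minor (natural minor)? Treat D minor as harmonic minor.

Triads of D minor (harmonic minor): D minor (i), E diminished (ii°), F augmented (III+), G minor (iv), A major (V), Bb major (VI), C# diminished (vii°).
G minor (harmonic minor) shares 1: Gm.
Bb minor (natural minor) shares 0: none.
G# minor (natural minor) shares 0: none.
C minor (natural minor) shares 2: Gm, Bb.
The most common triads (2) are shared with C minor.

C minor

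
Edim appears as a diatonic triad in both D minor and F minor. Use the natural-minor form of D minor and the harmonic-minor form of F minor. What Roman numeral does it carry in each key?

ii° in D minor; vii° in F minor

The scale of D minor (natural minor) is D E F G A B♭ C; E is degree 2, and the triad built there (E-G-B♭) is diminished, so it is ii°.
The scale of F minor (harmonic minor) is F G A♭ B♭ C D♭ E; E is degree 7, and the triad built there (E-G-B♭) is diminished, so it is vii°.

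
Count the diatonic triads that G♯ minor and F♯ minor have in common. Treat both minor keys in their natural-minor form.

2

Diatonic triads of G♯ minor (natural minor): G♯m (i), A♯dim (ii°), B (III), C♯m (iv), D♯m (v), E (VI), F♯ (VII).
Diatonic triads of F♯ minor (natural minor): F♯m (i), G♯dim (ii°), A (III), Bm (iv), C♯m (v), D (VI), E (VII).
Matching root and quality in both lists: C♯m, E.
That gives 2 common triads.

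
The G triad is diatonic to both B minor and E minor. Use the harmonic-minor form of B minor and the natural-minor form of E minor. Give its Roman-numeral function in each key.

The scale of B minor (harmonic minor) is B C# D E F# G A#; G is degree 6, and the triad built there (G-B-D) is major, so it is VI.
The scale of E minor (natural minor) is E F# G A B C D; G is degree 3, and the triad built there (G-B-D) is major, so it is III.

VI in B minor; III in E minor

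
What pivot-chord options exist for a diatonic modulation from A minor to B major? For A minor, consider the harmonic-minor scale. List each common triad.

E

Triads in A minor (harmonic minor): Am (i), Bdim (ii°), Caug (III+), Dm (iv), E (V), F (VI), G#dim (vii°).
Triads in B major: B (I), C#m (ii), D#m (iii), E (IV), F# (V), G#m (vi), A#dim (vii°).
Shared triads with their functions: E (V in A minor, IV in B major).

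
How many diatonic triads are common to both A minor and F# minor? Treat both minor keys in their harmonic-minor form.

1

Diatonic triads of A minor (harmonic minor): A minor (i), B diminished (ii°), C augmented (III+), D minor (iv), E major (V), F major (VI), G# diminished (vii°).
Diatonic triads of F# minor (harmonic minor): F# minor (i), G# diminished (ii°), A augmented (III+), B minor (iv), C# major (V), D major (VI), E# diminished (vii°).
Matching root and quality in both lists: G# diminished.
That gives 1 common triad.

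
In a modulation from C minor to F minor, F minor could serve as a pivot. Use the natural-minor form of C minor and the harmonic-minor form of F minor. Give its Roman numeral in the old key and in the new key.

iv in C minor; i in F minor

The scale of C minor (natural minor) is C D Eb F G Ab Bb; F is degree 4, and the triad built there (F-Ab-C) is minor, so it is iv.
The scale of F minor (harmonic minor) is F G Ab Bb C Db E; F is degree 1, and the triad built there (F-Ab-C) is minor, so it is i.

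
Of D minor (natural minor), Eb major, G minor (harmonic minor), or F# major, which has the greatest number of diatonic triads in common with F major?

Triads of F major: F major (I), G minor (ii), A minor (iii), Bb major (IV), C major (V), D minor (vi), E diminished (vii°).
D minor (natural minor) shares 7: F, Gm, Am, Bb, C, Dm, Edim.
Eb major shares 2: Gm, Bb.
G minor (harmonic minor) shares 1: Gm.
F# major shares 0: none.
The most common triads (7) are shared with D minor.

D minor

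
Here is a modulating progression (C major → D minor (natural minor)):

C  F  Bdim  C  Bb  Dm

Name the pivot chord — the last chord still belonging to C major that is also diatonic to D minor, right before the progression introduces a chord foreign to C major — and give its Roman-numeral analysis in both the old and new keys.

Chords diatonic to C major: C, Dm, Em, F, G, Am, Bdim.
Reading the progression, the first chord not in that set is Bb, so the modulation leaves C major there.
The chord immediately before Bb is C, which is diatonic to both keys: I in C major and VII in D minor.

C — I in C major, VII in D minor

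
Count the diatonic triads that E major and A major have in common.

4

Diatonic triads of E major: E major (I), F# minor (ii), G# minor (iii), A major (IV), B major (V), C# minor (vi), D# diminished (vii°).
Diatonic triads of A major: A major (I), B minor (ii), C# minor (iii), D major (IV), E major (V), F# minor (vi), G# diminished (vii°).
Matching root and quality in both lists: E major, F# minor, A major, C# minor.
That gives 4 common triads.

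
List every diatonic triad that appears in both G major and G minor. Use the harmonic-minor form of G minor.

D, F#dim

Triads in G major: G (I), Am (ii), Bm (iii), C (IV), D (V), Em (vi), F#dim (vii°).
Triads in G minor (harmonic minor): Gm (i), Adim (ii°), Bbaug (III+), Cm (iv), D (V), Eb (VI), F#dim (vii°).
Shared triads with their functions: D (V in G major, V in G minor); F#dim (vii° in G major, vii° in G minor).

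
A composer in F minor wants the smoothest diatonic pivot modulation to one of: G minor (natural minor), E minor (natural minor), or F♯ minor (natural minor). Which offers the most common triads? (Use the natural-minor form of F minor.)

Triads of F minor (natural minor): F minor (i), G diminished (ii°), A♭ major (III), B♭ minor (iv), C minor (v), D♭ major (VI), E♭ major (VII).
G minor (natural minor) shares 2: Cm, E♭.
E minor (natural minor) shares 0: none.
F♯ minor (natural minor) shares 0: none.
The most common triads (2) are shared with G minor.

G minor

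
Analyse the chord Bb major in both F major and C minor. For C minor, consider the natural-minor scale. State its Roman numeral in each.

IV in F major; VII in C minor

The scale of F major is F G A Bb C D E; Bb is degree 4, and the triad built there (Bb-D-F) is major, so it is IV.
The scale of C minor (natural minor) is C D Eb F G Ab Bb; Bb is degree 7, and the triad built there (Bb-D-F) is major, so it is VII.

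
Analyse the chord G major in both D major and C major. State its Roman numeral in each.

IV in D major; V in C major

The scale of D major is D E F♯ G A B C♯; G is degree 4, and the triad built there (G-B-D) is major, so it is IV.
The scale of C major is C D E F G A B; G is degree 5, and the triad built there (G-B-D) is major, so it is V.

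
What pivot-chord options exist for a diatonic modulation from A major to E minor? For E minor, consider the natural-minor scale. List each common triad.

Bm, D

Triads in A major: A (I), Bm (ii), C#m (iii), D (IV), E (V), F#m (vi), G#dim (vii°).
Triads in E minor (natural minor): Em (i), F#dim (ii°), G (III), Am (iv), Bm (v), C (VI), D (VII).
Shared triads with their functions: Bm (ii in A major, v in E minor); D (IV in A major, VII in E minor).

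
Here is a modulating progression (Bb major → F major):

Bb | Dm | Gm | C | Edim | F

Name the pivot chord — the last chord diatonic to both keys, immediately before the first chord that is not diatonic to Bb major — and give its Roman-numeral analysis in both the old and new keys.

Gm — vi in Bb major, ii in F major

Chords diatonic to Bb major: Bb, Cm, Dm, Eb, F, Gm, Adim.
Reading the progression, the first chord not in that set is C, so the modulation leaves Bb major there.
The chord immediately before C is Gm, which is diatonic to both keys: vi in Bb major and ii in F major.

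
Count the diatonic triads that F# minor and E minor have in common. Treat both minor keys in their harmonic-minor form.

Diatonic triads of F# minor (harmonic minor): F# minor (i), G# diminished (ii°), A augmented (III+), B minor (iv), C# major (V), D major (VI), E# diminished (vii°).
Diatonic triads of E minor (harmonic minor): E minor (i), F# diminished (ii°), G augmented (III+), A minor (iv), B major (V), C major (VI), D# diminished (vii°).
No triad has the same root and quality in both keys.

0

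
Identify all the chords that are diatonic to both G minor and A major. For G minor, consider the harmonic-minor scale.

Triads in G minor (harmonic minor): Gm (i), Adim (ii°), Bbaug (III+), Cm (iv), D (V), Eb (VI), F#dim (vii°).
Triads in A major: A (I), Bm (ii), C#m (iii), D (IV), E (V), F#m (vi), G#dim (vii°).
Shared triads with their functions: D (V in G minor, IV in A major).

D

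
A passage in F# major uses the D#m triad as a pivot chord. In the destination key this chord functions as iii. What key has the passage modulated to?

The numeral iii denotes a minor triad on scale degree 3. With D# on degree 3, the tonic of the new key is B.
Degree 3 carries a minor triad in major keys, so the destination is B major.
Check: the diatonic triads of B major are B (I), C#m (ii), D#m (iii), E (IV), F# (V), G#m (vi), A#dim (vii°) — D#m is indeed iii.

B major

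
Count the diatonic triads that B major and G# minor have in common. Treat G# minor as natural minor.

Diatonic triads of B major: B (I), C#m (ii), D#m (iii), E (IV), F# (V), G#m (vi), A#dim (vii°).
Diatonic triads of G# minor (natural minor): G#m (i), A#dim (ii°), B (III), C#m (iv), D#m (v), E (VI), F# (VII).
Matching root and quality in both lists: B, C#m, D#m, E, F#, G#m, A#dim.
That gives 7 common triads.

7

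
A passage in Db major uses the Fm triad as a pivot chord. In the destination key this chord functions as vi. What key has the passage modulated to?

The numeral vi denotes a minor triad on scale degree 6. With F on degree 6, the tonic of the new key is Ab.
Degree 6 carries a minor triad in major keys, so the destination is Ab major.
Check: the diatonic triads of Ab major are Ab (I), Bbm (ii), Cm (iii), Db (IV), Eb (V), Fm (vi), Gdim (vii°) — Fm is indeed vi.

Ab major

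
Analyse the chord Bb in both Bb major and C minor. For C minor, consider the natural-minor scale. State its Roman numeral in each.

The scale of Bb major is Bb C D Eb F G A; Bb is degree 1, and the triad built there (Bb-D-F) is major, so it is I.
The scale of C minor (natural minor) is C D Eb F G Ab Bb; Bb is degree 7, and the triad built there (Bb-D-F) is major, so it is VII.

I in Bb major; VII in C minor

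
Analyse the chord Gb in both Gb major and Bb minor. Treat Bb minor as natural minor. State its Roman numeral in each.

I in Gb major; VI in Bb minor

The scale of Gb major is Gb Ab Bb Cb Db Eb F; Gb is degree 1, and the triad built there (Gb-Bb-Db) is major, so it is I.
The scale of Bb minor (natural minor) is Bb C Db Eb F Gb Ab; Gb is degree 6, and the triad built there (Gb-Bb-Db) is major, so it is VI.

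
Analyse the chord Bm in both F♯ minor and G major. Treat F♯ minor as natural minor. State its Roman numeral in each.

iv in F♯ minor; iii in G major

The scale of F♯ minor (natural minor) is F♯ G♯ A B C♯ D E; B is degree 4, and the triad built there (B-D-F♯) is minor, so it is iv.
The scale of G major is G A B C D E F♯; B is degree 3, and the triad built there (B-D-F♯) is minor, so it is iii.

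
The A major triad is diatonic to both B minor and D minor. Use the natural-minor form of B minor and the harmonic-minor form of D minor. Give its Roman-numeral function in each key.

VII in B minor; V in D minor

The scale of B minor (natural minor) is B C# D E F# G A; A is degree 7, and the triad built there (A-C#-E) is major, so it is VII.
The scale of D minor (harmonic minor) is D E F G A Bb C#; A is degree 5, and the triad built there (A-C#-E) is major, so it is V.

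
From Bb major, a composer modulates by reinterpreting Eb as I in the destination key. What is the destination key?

Eb major

The numeral I denotes a major triad on scale degree 1. With Eb on degree 1, the tonic of the new key is Eb.
Degree 1 carries a major triad in major keys, so the destination is Eb major.
Check: the diatonic triads of Eb major are Eb (I), Fm (ii), Gm (iii), Ab (IV), Bb (V), Cm (vi), Ddim (vii°) — Eb is indeed I.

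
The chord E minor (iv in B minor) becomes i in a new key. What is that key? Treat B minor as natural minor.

E minor

The numeral i denotes a minor triad on scale degree 1. With E on degree 1, the tonic of the new key is E.
Degree 1 carries a minor triad in minor keys, so the destination is E minor.
Check: the diatonic triads of E minor (natural minor) are Em (i), F#dim (ii°), G (III), Am (iv), Bm (v), C (VI), D (VII) — E minor is indeed i.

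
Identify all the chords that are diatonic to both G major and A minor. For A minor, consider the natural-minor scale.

G, Am, C, Em

Triads in G major: G (I), Am (ii), Bm (iii), C (IV), D (V), Em (vi), F♯dim (vii°).
Triads in A minor (natural minor): Am (i), Bdim (ii°), C (III), Dm (iv), Em (v), F (VI), G (VII).
Shared triads with their functions: G (I in G major, VII in A minor); Am (ii in G major, i in A minor); C (IV in G major, III in A minor); Em (vi in G major, v in A minor).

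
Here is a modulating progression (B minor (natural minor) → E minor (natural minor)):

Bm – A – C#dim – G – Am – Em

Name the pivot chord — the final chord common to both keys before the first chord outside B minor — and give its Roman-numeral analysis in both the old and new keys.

G — VI in B minor, III in E minor

Chords diatonic to B minor: Bm, C#dim, D, Em, F#m, G, A.
Reading the progression, the first chord not in that set is Am, so the modulation leaves B minor there.
The chord immediately before Am is G, which is diatonic to both keys: VI in B minor and III in E minor.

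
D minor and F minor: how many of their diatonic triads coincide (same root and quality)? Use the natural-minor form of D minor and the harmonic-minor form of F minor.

Diatonic triads of D minor (natural minor): Dm (i), Edim (ii°), F (III), Gm (iv), Am (v), Bb (VI), C (VII).
Diatonic triads of F minor (harmonic minor): Fm (i), Gdim (ii°), Abaug (III+), Bbm (iv), C (V), Db (VI), Edim (vii°).
Matching root and quality in both lists: Edim, C.
That gives 2 common triads.

2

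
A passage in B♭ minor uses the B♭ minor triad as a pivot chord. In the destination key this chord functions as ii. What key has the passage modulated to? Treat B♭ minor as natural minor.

The numeral ii denotes a minor triad on scale degree 2. With B♭ on degree 2, the tonic of the new key is A♭.
Degree 2 carries a minor triad in major keys, so the destination is A♭ major.
Check: the diatonic triads of A♭ major are A♭ (I), B♭m (ii), Cm (iii), D♭ (IV), E♭ (V), Fm (vi), Gdim (vii°) — B♭ minor is indeed ii.

A♭ major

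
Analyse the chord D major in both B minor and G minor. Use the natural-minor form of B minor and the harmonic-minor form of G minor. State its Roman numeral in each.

The scale of B minor (natural minor) is B C♯ D E F♯ G A; D is degree 3, and the triad built there (D-F♯-A) is major, so it is III.
The scale of G minor (harmonic minor) is G A B♭ C D E♭ F♯; D is degree 5, and the triad built there (D-F♯-A) is major, so it is V.

III in B minor; V in G minor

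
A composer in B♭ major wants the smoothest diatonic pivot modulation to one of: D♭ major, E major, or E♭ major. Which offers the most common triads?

E♭ major

Triads of B♭ major: B♭ major (I), C minor (ii), D minor (iii), E♭ major (IV), F major (V), G minor (vi), A diminished (vii°).
D♭ major shares 0: none.
E major shares 0: none.
E♭ major shares 4: B♭, Cm, E♭, Gm.
The most common triads (4) are shared with E♭ major.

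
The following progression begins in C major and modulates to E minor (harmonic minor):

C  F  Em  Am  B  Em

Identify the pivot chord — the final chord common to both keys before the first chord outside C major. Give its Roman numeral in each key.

Chords diatonic to C major: C, Dm, Em, F, G, Am, Bdim.
Reading the progression, the first chord not in that set is B, so the modulation leaves C major there.
The chord immediately before B is Am, which is diatonic to both keys: vi in C major and iv in E minor.

Am — vi in C major, iv in E minor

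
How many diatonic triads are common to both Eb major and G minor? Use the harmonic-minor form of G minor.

3

Diatonic triads of Eb major: Eb (I), Fm (ii), Gm (iii), Ab (IV), Bb (V), Cm (vi), Ddim (vii°).
Diatonic triads of G minor (harmonic minor): Gm (i), Adim (ii°), Bbaug (III+), Cm (iv), D (V), Eb (VI), F#dim (vii°).
Matching root and quality in both lists: Eb, Gm, Cm.
That gives 3 common triads.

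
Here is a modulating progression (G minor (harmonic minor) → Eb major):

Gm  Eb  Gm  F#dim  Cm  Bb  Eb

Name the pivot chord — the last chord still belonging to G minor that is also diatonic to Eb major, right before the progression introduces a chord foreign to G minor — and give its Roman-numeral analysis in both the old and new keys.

Chords diatonic to G minor: Gm, Adim, Bbaug, Cm, D, Eb, F#dim.
Reading the progression, the first chord not in that set is Bb, so the modulation leaves G minor there.
The chord immediately before Bb is Cm, which is diatonic to both keys: iv in G minor and vi in Eb major.

Cm — iv in G minor, vi in Eb major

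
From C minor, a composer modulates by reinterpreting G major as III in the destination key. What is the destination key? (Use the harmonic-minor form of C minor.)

The numeral III denotes a major triad on scale degree 3. With G on degree 3, the tonic of the new key is E.
Degree 3 carries a major triad in natural-minor keys, so the destination is E minor.
Check: the diatonic triads of E minor (natural minor) are Em (i), F#dim (ii°), G (III), Am (iv), Bm (v), C (VI), D (VII) — G major is indeed III.

E minor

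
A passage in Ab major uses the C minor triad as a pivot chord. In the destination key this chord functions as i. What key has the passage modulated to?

The numeral i denotes a minor triad on scale degree 1. With C on degree 1, the tonic of the new key is C.
Degree 1 carries a minor triad in minor keys, so the destination is C minor.
Check: the diatonic triads of C minor (natural minor) are Cm (i), Ddim (ii°), Eb (III), Fm (iv), Gm (v), Ab (VI), Bb (VII) — C minor is indeed i.

C minor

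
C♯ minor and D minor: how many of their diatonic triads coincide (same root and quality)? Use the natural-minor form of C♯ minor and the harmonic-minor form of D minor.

1

Diatonic triads of C♯ minor (natural minor): C♯ minor (i), D♯ diminished (ii°), E major (III), F♯ minor (iv), G♯ minor (v), A major (VI), B major (VII).
Diatonic triads of D minor (harmonic minor): D minor (i), E diminished (ii°), F augmented (III+), G minor (iv), A major (V), B♭ major (VI), C♯ diminished (vii°).
Matching root and quality in both lists: A major.
That gives 1 common triad.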